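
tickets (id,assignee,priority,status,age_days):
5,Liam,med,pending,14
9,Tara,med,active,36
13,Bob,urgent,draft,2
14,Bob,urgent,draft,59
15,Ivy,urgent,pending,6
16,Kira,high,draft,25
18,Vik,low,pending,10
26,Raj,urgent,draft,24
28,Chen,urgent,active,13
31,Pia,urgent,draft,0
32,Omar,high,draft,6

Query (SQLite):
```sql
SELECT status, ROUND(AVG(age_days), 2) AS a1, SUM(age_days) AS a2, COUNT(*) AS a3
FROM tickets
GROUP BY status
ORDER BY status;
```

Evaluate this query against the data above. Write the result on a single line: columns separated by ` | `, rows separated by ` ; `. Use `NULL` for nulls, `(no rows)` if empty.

Group tickets by status.
Per group compute: ROUND(AVG(age_days), 2), SUM(age_days), COUNT(*).
  active: ids {9, 28} → ROUND(AVG(age_days), 2)=24.5, SUM(age_days)=49, COUNT(*)=2
  draft: ids {13, 14, 16, 26, 31, 32} → ROUND(AVG(age_days), 2)=19.33, SUM(age_days)=116, COUNT(*)=6
  pending: ids {5, 15, 18} → ROUND(AVG(age_days), 2)=10, SUM(age_days)=30, COUNT(*)=3

active | 24.5 | 49 | 2 ; draft | 19.33 | 116 | 6 ; pending | 10 | 30 | 3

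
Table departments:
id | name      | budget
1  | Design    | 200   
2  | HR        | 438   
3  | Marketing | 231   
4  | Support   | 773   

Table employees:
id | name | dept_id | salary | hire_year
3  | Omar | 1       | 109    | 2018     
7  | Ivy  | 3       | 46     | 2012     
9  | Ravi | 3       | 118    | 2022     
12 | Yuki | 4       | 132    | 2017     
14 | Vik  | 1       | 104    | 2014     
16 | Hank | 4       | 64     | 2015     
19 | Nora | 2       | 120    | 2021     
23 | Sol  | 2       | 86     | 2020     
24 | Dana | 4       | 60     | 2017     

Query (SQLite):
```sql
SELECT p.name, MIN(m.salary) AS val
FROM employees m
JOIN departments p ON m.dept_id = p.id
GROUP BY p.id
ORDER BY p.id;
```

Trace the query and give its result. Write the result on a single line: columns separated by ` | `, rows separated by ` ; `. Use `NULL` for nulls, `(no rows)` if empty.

Join each employees row to its departments via dept_id.
Group joined rows by departments.id; compute MIN(m.salary) per group.
  1: ids {3, 14} → MIN(m.salary)=104
  2: ids {19, 23} → MIN(m.salary)=86
  3: ids {7, 9} → MIN(m.salary)=46
  4: ids {12, 16, 24} → MIN(m.salary)=60

Design | 104 ; HR | 86 ; Marketing | 46 ; Support | 60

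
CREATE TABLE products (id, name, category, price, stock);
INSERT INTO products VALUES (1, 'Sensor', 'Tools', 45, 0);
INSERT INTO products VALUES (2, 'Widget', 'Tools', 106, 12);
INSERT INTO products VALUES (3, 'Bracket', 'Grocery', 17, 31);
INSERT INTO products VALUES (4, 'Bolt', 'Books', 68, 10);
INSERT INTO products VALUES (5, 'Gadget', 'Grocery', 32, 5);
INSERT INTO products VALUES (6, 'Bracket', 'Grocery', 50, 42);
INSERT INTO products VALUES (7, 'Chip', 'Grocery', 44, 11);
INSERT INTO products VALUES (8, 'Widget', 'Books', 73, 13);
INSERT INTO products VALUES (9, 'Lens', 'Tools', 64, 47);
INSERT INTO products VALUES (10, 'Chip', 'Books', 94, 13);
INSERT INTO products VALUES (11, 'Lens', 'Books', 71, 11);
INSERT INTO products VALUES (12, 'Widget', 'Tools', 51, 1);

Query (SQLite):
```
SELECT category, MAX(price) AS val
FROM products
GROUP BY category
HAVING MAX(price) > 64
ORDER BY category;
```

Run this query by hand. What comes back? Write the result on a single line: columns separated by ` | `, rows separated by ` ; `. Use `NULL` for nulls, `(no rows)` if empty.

Partition products by category; compute MAX(price) within each group.
HAVING: keep groups where MAX(price) > 64.
  Books: ids {4, 8, 10, 11} → MAX(price)=94
  Grocery: ids {3, 5, 6, 7} → MAX(price)=50
  Tools: ids {1, 2, 9, 12} → MAX(price)=106

Books | 94 ; Tools | 106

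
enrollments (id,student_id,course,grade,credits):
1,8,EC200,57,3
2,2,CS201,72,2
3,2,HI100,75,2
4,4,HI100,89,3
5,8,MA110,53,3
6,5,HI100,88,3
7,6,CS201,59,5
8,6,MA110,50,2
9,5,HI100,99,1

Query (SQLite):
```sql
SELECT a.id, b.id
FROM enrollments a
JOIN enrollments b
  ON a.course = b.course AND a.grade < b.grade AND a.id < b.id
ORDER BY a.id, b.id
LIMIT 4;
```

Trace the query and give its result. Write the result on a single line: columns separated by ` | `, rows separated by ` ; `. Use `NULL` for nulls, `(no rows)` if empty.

Pairs (a,b) with same course, a.grade < b.grade, a.id < b.id.
course groups: CS201:{2,7} EC200:{1} HI100:{3,4,6,9} MA110:{5,8}
Ordered by (a.id, b.id); first 4.

3 | 4 ; 3 | 6 ; 3 | 9 ; 4 | 9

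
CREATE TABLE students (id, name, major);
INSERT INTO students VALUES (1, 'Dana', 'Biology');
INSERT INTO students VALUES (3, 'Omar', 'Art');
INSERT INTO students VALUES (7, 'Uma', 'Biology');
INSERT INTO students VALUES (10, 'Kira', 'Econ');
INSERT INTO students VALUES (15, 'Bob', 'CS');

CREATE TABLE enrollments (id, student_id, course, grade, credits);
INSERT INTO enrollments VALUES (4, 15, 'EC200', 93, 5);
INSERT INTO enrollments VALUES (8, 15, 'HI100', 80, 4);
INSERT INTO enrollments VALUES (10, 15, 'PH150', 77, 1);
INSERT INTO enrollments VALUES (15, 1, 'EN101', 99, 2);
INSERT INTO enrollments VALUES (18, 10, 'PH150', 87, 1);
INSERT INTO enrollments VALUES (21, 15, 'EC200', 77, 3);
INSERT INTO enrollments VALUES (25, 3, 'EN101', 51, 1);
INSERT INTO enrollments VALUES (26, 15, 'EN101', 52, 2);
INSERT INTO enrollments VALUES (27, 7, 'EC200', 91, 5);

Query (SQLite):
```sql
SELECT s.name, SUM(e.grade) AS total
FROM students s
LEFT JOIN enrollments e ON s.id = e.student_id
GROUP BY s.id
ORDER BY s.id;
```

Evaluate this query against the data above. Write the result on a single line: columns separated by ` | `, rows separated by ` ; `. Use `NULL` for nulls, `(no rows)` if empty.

LEFT JOIN keeps every students row; unmatched ones get NULL for enrollments columns.
Group by students.id and compute SUM(e.grade). SUM over an all-NULL group is NULL.
  1: ids {15} → SUM(e.grade)=99
  3: ids {25} → SUM(e.grade)=51
  7: ids {27} → SUM(e.grade)=91
  10: ids {18} → SUM(e.grade)=87
  15: ids {4, 8, 10, 21, 26} → SUM(e.grade)=379

Dana | 99 ; Omar | 51 ; Uma | 91 ; Kira | 87 ; Bob | 379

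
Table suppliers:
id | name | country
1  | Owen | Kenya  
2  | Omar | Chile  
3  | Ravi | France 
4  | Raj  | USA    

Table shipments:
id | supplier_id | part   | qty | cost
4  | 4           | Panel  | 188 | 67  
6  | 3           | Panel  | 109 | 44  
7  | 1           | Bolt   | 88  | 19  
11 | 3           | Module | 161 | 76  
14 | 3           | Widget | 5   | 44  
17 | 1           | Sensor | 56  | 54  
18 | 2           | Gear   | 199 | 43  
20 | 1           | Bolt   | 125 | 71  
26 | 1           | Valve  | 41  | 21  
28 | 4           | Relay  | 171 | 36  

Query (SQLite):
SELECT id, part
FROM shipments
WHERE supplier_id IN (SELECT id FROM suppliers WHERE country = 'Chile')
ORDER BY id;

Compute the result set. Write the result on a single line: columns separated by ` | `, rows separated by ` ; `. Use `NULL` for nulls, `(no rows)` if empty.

18 | Gear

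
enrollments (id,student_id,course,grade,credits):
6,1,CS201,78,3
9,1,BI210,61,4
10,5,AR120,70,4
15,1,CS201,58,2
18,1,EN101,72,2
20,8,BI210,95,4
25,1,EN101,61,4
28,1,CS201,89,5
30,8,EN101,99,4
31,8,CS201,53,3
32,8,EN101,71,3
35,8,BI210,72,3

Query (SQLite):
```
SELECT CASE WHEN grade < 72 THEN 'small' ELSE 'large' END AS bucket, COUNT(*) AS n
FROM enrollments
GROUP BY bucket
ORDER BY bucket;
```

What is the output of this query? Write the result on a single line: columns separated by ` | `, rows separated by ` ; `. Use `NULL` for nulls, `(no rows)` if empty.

Bucket rows by grade < 72 → 'small' else 'large'; count each bucket.

large | 6 ; small | 6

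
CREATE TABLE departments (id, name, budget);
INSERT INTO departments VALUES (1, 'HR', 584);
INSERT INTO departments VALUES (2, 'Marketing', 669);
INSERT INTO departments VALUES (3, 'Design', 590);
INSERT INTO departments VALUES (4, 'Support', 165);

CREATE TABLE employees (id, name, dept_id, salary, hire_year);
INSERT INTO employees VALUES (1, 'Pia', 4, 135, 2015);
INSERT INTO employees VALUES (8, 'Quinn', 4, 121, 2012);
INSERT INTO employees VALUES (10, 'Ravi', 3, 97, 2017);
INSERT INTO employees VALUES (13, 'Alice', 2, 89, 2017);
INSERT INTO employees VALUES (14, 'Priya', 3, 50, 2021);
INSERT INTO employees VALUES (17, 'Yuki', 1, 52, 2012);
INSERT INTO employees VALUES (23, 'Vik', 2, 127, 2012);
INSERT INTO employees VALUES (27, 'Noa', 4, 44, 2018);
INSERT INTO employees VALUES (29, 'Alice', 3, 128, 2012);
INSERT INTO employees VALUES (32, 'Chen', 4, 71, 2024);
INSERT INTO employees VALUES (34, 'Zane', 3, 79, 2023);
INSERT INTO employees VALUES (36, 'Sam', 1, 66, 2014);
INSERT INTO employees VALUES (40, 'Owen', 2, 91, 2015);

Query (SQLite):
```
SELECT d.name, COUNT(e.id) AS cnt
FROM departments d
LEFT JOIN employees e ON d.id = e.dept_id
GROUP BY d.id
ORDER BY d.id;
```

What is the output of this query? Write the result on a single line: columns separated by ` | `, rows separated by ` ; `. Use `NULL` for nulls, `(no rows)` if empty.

LEFT JOIN keeps every departments row; unmatched ones get NULL for employees columns.
Group by departments.id and compute COUNT(e.id). COUNT(col) of an all-NULL group is 0.
  1: ids {17, 36} → COUNT(e.id)=2
  2: ids {13, 23, 40} → COUNT(e.id)=3
  3: ids {10, 14, 29, 34} → COUNT(e.id)=4
  4: ids {1, 8, 27, 32} → COUNT(e.id)=4

HR | 2 ; Marketing | 3 ; Design | 4 ; Support | 4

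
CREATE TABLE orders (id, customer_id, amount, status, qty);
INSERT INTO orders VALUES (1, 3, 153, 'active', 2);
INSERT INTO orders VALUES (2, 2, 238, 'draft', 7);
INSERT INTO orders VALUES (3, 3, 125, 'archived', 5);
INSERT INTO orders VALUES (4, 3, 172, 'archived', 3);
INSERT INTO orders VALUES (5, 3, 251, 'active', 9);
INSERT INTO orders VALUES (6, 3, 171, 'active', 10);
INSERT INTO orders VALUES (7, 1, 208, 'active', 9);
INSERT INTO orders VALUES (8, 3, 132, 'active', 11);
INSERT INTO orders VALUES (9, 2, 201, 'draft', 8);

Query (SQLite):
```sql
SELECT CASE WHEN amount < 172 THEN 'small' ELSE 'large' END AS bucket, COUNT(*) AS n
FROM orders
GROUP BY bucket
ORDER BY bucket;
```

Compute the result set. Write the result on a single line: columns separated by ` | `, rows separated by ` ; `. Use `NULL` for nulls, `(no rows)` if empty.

Bucket rows by amount < 172 → 'small' else 'large'; count each bucket.

large | 5 ; small | 4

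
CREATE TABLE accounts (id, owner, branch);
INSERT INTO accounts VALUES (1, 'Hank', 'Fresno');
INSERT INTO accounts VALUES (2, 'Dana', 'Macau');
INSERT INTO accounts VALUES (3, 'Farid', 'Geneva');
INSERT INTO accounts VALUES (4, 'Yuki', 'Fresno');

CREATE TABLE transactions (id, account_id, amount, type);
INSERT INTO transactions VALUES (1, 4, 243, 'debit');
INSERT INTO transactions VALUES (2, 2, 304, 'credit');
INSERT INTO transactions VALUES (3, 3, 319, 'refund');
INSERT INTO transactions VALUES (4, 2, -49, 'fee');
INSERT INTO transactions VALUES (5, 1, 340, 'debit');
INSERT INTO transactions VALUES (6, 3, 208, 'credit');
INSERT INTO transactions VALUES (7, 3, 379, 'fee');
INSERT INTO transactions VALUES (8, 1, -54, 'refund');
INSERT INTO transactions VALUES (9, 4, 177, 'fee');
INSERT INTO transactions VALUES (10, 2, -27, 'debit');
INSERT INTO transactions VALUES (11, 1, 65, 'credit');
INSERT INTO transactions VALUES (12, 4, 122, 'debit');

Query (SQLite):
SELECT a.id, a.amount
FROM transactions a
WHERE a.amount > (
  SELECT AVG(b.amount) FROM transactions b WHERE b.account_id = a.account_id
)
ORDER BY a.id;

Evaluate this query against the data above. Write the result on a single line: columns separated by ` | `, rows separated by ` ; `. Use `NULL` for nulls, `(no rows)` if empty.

For each transactions row a, compute AVG(amount) over rows sharing a.account_id.
Keep row a if a.amount > that per-group AVG.
  account_id=1: AVG(amount) = 117.0
  account_id=2: AVG(amount) = 76.0
  account_id=3: AVG(amount) = 302.0
  account_id=4: AVG(amount) = 180.666667

1 | 243 ; 2 | 304 ; 3 | 319 ; 5 | 340 ; 7 | 379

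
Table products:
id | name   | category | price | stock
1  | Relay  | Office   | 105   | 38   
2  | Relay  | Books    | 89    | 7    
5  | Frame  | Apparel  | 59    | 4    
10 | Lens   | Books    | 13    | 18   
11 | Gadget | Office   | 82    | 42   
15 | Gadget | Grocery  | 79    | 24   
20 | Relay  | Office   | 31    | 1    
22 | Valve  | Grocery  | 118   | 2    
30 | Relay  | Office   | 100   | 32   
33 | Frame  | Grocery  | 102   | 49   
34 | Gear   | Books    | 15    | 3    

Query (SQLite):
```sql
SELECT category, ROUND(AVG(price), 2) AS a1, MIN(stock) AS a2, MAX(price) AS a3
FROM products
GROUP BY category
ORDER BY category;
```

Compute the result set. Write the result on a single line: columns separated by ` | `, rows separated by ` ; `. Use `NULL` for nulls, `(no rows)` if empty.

Apparel | 59 | 4 | 59 ; Books | 39 | 3 | 89 ; Grocery | 99.67 | 2 | 118 ; Office | 79.5 | 1 | 105

Group products by category.
Per group compute: ROUND(AVG(price), 2), MIN(stock), MAX(price).
  Apparel: ids {5} → ROUND(AVG(price), 2)=59, MIN(stock)=4, MAX(price)=59
  Books: ids {2, 10, 34} → ROUND(AVG(price), 2)=39, MIN(stock)=3, MAX(price)=89
  Grocery: ids {15, 22, 33} → ROUND(AVG(price), 2)=99.67, MIN(stock)=2, MAX(price)=118
  Office: ids {1, 11, 20, 30} → ROUND(AVG(price), 2)=79.5, MIN(stock)=1, MAX(price)=105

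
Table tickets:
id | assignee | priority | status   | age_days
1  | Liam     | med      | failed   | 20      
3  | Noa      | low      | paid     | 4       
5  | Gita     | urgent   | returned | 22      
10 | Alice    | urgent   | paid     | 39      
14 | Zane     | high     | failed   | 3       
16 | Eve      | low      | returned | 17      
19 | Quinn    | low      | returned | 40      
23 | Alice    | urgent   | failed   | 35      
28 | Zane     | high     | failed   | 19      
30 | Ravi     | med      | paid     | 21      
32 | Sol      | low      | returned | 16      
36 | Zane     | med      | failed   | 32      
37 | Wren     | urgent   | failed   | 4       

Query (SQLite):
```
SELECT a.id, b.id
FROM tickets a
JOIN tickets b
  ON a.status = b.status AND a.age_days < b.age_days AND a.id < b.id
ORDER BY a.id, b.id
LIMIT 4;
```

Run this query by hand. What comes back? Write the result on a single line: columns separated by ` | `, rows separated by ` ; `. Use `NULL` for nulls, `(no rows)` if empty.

Pairs (a,b) with same status, a.age_days < b.age_days, a.id < b.id.
status groups: failed:{1,14,23,28,36,37} paid:{3,10,30} returned:{5,16,19,32}
Ordered by (a.id, b.id); first 4.

1 | 23 ; 1 | 36 ; 3 | 10 ; 3 | 30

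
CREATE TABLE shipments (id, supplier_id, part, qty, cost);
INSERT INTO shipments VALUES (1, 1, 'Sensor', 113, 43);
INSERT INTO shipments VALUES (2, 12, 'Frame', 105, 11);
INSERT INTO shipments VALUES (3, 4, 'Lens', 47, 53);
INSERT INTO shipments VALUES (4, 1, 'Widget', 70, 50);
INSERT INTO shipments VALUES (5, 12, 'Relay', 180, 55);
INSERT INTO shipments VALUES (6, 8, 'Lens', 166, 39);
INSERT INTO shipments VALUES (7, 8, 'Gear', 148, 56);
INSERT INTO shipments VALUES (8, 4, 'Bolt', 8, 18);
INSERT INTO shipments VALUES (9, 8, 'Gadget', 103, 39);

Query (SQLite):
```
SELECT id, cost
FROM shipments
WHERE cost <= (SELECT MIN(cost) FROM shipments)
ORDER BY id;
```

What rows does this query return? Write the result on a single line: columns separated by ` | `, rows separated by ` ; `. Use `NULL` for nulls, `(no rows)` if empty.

2 | 11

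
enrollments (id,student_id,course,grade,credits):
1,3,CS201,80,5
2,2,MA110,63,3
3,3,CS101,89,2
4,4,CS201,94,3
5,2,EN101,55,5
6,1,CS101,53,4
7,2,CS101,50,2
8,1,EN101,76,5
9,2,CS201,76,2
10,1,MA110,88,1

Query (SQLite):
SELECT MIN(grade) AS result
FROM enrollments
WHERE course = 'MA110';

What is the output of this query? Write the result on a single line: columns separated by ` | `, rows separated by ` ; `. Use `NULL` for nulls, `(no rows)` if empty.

63

Rows where course='MA110' → grade values: [63, 88].
MIN of non-NULL values = 63.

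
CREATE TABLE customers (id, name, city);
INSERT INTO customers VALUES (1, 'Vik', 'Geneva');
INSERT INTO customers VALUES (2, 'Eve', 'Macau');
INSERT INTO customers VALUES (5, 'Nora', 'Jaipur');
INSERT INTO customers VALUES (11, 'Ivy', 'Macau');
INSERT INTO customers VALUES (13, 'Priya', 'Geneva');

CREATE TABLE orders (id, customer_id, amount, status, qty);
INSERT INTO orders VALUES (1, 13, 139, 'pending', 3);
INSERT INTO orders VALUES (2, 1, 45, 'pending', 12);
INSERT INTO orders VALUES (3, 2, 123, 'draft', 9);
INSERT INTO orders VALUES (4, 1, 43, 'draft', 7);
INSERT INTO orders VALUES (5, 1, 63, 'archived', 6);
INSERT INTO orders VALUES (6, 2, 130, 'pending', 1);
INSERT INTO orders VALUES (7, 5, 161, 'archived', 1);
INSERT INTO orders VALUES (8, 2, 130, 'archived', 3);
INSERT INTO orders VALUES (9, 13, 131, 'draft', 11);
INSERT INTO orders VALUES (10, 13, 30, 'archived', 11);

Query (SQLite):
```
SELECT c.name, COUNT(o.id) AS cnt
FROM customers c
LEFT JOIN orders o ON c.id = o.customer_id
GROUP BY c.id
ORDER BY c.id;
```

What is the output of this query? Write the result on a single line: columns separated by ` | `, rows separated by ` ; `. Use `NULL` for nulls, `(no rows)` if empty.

LEFT JOIN keeps every customers row; unmatched ones get NULL for orders columns.
Group by customers.id and compute COUNT(o.id). COUNT(col) of an all-NULL group is 0.
  1: ids {2, 4, 5} → COUNT(o.id)=3
  2: ids {3, 6, 8} → COUNT(o.id)=3
  5: ids {7} → COUNT(o.id)=1
  11: ids {—} → COUNT(o.id)=0
  13: ids {1, 9, 10} → COUNT(o.id)=3

Vik | 3 ; Eve | 3 ; Nora | 1 ; Ivy | 0 ; Priya | 3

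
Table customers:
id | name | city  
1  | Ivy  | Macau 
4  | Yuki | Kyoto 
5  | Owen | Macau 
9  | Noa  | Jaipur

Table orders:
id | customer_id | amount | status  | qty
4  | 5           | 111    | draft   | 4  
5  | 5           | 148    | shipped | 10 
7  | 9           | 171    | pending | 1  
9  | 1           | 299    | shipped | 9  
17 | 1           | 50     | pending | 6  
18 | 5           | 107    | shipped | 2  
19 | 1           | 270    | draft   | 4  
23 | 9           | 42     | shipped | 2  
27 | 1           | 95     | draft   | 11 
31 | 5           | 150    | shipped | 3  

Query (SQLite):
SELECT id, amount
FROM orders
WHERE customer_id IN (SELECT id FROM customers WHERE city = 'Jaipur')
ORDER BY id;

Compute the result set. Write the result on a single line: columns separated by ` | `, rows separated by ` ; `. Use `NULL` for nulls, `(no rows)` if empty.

Inner query: customers.id where city = 'Jaipur'.
Outer: keep orders rows whose customer_id is in that set.
Inner query → {9}

7 | 171 ; 23 | 42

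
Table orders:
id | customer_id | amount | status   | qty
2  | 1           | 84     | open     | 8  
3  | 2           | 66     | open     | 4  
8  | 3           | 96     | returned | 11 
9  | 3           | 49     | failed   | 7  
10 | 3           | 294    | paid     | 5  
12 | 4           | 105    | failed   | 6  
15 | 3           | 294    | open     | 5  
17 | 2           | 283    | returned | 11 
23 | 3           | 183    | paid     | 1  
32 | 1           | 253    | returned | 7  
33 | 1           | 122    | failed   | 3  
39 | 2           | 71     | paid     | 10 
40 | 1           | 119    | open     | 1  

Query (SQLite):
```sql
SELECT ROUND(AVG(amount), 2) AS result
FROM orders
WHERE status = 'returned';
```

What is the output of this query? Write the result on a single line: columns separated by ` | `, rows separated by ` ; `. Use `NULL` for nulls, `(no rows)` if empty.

210.67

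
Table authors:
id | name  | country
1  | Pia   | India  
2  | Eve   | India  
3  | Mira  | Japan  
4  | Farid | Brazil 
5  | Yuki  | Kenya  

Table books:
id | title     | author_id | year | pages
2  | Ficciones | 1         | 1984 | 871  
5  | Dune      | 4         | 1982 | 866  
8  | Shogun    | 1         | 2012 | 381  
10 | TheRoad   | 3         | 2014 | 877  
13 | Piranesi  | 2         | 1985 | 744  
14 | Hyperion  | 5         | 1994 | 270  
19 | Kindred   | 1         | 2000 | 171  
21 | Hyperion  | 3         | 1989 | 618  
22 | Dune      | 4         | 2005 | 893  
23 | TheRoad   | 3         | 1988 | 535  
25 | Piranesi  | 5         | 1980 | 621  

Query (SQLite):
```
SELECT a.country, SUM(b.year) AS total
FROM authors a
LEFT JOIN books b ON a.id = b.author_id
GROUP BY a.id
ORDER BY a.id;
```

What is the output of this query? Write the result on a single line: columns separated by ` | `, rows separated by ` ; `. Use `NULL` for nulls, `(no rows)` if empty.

LEFT JOIN keeps every authors row; unmatched ones get NULL for books columns.
Group by authors.id and compute SUM(b.year). SUM over an all-NULL group is NULL.
  1: ids {2, 8, 19} → SUM(b.year)=5996
  2: ids {13} → SUM(b.year)=1985
  3: ids {10, 21, 23} → SUM(b.year)=5991
  4: ids {5, 22} → SUM(b.year)=3987
  5: ids {14, 25} → SUM(b.year)=3974

India | 5996 ; India | 1985 ; Japan | 5991 ; Brazil | 3987 ; Kenya | 3974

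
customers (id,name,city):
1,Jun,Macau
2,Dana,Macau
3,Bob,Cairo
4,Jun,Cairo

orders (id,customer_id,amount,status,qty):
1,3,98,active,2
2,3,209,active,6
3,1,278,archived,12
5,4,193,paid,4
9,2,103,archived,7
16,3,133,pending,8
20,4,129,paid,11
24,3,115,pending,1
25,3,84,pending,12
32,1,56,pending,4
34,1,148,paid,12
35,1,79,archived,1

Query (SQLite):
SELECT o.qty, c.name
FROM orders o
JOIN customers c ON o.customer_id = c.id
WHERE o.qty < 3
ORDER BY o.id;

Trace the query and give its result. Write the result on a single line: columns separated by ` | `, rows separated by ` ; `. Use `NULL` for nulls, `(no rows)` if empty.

2 | Bob ; 1 | Bob ; 1 | Jun

Each orders row matches the customers row where customer_id = customers.id.
Then keep rows with o.qty < 3.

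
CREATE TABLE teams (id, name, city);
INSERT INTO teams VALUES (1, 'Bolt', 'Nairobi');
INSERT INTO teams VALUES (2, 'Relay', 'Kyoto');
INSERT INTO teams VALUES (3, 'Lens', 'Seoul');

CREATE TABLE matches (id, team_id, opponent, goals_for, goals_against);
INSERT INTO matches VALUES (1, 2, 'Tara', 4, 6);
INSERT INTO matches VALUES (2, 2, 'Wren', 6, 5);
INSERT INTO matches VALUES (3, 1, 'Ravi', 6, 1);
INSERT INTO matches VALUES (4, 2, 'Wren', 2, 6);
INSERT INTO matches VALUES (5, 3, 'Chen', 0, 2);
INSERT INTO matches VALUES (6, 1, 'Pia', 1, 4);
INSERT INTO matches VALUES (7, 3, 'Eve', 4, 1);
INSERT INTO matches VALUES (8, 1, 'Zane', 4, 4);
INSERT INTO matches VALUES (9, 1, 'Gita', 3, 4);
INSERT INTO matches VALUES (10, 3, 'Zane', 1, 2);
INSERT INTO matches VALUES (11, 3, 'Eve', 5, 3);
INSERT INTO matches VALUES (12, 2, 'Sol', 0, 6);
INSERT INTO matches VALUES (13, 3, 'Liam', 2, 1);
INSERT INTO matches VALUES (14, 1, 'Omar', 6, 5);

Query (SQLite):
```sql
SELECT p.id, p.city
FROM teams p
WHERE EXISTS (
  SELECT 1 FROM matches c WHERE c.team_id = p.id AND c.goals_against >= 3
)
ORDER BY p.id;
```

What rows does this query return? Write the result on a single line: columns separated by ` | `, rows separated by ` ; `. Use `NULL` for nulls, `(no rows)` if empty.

1 | Nairobi ; 2 | Kyoto ; 3 | Seoul

For each teams row, check whether any matches with matching team_id has goals_against >= 3.
Keep rows where that is true.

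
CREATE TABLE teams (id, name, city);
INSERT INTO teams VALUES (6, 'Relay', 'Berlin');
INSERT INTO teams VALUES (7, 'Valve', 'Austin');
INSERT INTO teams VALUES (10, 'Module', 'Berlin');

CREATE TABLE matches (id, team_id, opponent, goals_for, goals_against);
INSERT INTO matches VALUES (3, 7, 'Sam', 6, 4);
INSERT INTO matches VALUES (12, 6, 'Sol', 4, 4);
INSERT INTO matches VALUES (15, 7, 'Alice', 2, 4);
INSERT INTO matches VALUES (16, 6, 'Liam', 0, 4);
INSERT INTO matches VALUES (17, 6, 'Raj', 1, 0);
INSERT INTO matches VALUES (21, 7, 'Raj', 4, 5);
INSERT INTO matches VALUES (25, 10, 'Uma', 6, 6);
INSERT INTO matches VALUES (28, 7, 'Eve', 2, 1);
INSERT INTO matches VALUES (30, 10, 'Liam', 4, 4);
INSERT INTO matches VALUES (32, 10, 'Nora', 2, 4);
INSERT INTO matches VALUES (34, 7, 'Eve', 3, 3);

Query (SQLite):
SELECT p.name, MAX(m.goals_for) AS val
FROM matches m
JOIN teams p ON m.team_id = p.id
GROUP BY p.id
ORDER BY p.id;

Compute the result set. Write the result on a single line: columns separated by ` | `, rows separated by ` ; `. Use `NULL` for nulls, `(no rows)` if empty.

Relay | 4 ; Valve | 6 ; Module | 6

Join each matches row to its teams via team_id.
Group joined rows by teams.id; compute MAX(m.goals_for) per group.
  6: ids {12, 16, 17} → MAX(m.goals_for)=4
  7: ids {3, 15, 21, 28, 34} → MAX(m.goals_for)=6
  10: ids {25, 30, 32} → MAX(m.goals_for)=6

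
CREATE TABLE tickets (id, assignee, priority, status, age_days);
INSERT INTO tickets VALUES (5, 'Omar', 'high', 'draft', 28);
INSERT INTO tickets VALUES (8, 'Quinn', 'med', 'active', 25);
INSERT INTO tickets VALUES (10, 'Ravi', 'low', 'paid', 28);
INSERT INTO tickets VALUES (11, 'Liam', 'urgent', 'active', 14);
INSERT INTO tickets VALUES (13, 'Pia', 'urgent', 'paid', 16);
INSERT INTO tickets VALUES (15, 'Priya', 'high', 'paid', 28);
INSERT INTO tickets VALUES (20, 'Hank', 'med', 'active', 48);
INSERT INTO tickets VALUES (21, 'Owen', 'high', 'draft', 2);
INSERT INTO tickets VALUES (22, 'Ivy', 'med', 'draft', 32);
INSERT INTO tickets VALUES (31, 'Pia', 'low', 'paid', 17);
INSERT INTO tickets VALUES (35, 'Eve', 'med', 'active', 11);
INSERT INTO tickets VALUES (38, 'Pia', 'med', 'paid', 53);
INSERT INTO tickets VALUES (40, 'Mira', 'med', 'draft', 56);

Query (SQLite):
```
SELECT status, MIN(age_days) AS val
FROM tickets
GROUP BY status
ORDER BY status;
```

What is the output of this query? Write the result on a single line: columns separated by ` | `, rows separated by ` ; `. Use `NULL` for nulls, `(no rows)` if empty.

Partition tickets by status; compute MIN(age_days) within each group.
  active: ids {8, 11, 20, 35} → MIN(age_days)=11
  draft: ids {5, 21, 22, 40} → MIN(age_days)=2
  paid: ids {10, 13, 15, 31, 38} → MIN(age_days)=16

active | 11 ; draft | 2 ; paid | 16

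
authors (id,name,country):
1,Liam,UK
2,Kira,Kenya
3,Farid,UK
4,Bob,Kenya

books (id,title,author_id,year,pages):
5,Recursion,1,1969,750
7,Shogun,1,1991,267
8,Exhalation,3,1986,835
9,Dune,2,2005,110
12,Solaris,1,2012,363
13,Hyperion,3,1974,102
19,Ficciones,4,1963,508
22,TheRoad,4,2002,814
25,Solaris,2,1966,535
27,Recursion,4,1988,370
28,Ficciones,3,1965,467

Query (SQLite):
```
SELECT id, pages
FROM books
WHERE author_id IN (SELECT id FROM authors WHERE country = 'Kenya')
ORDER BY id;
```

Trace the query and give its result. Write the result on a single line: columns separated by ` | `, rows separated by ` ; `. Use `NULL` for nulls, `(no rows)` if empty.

9 | 110 ; 19 | 508 ; 22 | 814 ; 25 | 535 ; 27 | 370

Inner query: authors.id where country = 'Kenya'.
Outer: keep books rows whose author_id is in that set.
Inner query → {2, 4}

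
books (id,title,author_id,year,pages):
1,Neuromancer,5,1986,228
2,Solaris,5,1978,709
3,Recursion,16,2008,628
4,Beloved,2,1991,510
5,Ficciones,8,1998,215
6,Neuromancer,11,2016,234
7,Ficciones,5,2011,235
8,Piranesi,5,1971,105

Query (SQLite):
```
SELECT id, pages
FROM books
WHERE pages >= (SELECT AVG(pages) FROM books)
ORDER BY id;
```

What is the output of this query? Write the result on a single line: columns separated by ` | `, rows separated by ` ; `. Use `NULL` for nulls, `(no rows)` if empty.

Scalar subquery: AVG(pages) over all books rows = 358.0.
Keep rows where pages >= that value.

2 | 709 ; 3 | 628 ; 4 | 510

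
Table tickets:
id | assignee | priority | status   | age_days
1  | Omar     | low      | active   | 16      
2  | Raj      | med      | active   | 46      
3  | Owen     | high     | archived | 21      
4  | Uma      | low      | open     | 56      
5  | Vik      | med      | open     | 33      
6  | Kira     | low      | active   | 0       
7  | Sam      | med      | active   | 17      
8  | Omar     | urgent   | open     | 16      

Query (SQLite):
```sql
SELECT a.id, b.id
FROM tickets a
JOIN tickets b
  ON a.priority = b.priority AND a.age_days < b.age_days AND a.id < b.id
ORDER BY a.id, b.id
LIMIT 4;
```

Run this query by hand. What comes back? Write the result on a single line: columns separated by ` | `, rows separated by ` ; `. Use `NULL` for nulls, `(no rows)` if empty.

1 | 4

Pairs (a,b) with same priority, a.age_days < b.age_days, a.id < b.id.
priority groups: high:{3} low:{1,4,6} med:{2,5,7} urgent:{8}
Ordered by (a.id, b.id); first 4.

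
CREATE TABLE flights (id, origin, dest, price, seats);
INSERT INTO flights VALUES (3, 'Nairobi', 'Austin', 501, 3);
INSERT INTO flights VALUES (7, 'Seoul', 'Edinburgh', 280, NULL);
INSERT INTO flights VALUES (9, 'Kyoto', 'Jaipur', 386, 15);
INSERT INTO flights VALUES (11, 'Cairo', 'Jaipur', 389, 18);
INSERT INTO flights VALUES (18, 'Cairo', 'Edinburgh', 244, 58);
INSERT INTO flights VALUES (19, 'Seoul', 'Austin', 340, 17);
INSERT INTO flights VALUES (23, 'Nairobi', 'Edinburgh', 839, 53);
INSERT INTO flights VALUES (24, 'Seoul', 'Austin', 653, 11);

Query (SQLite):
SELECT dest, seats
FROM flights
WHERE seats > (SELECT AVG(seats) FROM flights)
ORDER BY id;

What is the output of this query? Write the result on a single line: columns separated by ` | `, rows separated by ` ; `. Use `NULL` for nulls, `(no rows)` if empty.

Scalar subquery: AVG(seats) over all flights rows = 25.0.
Keep rows where seats > that value.

Edinburgh | 58 ; Edinburgh | 53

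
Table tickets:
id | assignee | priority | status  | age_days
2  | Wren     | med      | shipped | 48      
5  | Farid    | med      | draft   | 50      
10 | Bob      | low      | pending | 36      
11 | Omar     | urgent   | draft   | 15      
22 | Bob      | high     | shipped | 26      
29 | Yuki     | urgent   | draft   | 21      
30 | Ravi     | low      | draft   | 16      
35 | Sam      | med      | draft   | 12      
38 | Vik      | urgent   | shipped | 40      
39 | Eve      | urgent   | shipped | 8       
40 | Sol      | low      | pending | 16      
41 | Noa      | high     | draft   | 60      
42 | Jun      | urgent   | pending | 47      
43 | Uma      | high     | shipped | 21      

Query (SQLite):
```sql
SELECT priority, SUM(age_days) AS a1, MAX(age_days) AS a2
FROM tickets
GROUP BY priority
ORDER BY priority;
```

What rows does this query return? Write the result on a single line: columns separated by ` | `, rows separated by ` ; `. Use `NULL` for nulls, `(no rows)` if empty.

high | 107 | 60 ; low | 68 | 36 ; med | 110 | 50 ; urgent | 131 | 47

Group tickets by priority.
Per group compute: SUM(age_days), MAX(age_days).
  high: ids {22, 41, 43} → SUM(age_days)=107, MAX(age_days)=60
  low: ids {10, 30, 40} → SUM(age_days)=68, MAX(age_days)=36
  med: ids {2, 5, 35} → SUM(age_days)=110, MAX(age_days)=50
  urgent: ids {11, 29, 38, 39, 42} → SUM(age_days)=131, MAX(age_days)=47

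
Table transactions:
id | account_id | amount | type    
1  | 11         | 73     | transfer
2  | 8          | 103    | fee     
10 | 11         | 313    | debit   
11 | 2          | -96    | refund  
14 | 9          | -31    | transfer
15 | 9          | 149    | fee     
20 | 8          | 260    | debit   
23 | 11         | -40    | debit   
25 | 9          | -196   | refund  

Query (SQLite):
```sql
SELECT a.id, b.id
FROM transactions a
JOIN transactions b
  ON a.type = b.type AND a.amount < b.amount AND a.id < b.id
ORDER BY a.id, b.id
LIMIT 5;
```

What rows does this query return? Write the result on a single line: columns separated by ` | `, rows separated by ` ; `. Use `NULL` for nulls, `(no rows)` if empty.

Pairs (a,b) with same type, a.amount < b.amount, a.id < b.id.
type groups: debit:{10,20,23} fee:{2,15} refund:{11,25} transfer:{1,14}
Ordered by (a.id, b.id); first 5.

2 | 15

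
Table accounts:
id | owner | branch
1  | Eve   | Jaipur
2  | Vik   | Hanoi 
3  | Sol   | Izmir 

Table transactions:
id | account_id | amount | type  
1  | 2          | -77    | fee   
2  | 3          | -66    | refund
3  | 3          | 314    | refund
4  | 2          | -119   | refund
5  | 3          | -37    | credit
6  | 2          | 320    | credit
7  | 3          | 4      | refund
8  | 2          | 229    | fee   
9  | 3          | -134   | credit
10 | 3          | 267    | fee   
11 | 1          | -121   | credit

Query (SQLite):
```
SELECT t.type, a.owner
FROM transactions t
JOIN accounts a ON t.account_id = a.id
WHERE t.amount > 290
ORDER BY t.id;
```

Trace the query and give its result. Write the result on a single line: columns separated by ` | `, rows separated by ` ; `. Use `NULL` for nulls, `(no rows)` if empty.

Each transactions row matches the accounts row where account_id = accounts.id.
Then keep rows with t.amount > 290.

refund | Sol ; credit | Vik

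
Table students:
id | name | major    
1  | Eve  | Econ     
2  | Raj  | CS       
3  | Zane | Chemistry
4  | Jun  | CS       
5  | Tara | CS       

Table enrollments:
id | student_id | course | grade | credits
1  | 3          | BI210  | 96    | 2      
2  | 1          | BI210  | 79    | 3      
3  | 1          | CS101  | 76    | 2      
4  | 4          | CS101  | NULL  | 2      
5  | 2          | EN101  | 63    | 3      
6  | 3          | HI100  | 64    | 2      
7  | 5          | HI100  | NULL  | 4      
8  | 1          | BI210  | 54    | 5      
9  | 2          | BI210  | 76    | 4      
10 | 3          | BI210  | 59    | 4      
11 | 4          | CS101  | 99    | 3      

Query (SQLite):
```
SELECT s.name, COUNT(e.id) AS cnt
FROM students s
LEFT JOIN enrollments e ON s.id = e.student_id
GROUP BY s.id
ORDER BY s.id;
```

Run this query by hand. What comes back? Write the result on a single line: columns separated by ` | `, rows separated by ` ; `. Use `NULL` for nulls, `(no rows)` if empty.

LEFT JOIN keeps every students row; unmatched ones get NULL for enrollments columns.
Group by students.id and compute COUNT(e.id). COUNT(col) of an all-NULL group is 0.
  1: ids {2, 3, 8} → COUNT(e.id)=3
  2: ids {5, 9} → COUNT(e.id)=2
  3: ids {1, 6, 10} → COUNT(e.id)=3
  4: ids {4, 11} → COUNT(e.id)=2
  5: ids {7} → COUNT(e.id)=1

Eve | 3 ; Raj | 2 ; Zane | 3 ; Jun | 2 ; Tara | 1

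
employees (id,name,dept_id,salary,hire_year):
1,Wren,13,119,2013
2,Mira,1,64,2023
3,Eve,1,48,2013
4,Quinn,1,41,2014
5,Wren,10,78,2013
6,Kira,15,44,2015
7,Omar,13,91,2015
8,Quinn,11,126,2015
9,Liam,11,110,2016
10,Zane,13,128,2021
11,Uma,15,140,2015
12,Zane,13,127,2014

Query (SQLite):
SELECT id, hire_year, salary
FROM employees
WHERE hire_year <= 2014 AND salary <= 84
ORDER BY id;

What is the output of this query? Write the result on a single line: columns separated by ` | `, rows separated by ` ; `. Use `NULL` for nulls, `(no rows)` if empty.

hire_year <= 2014: ids {1, 3, 4, 5, 12}
salary <= 84: ids {2, 3, 4, 5, 6}
Combine with AND.

3 | 2013 | 48 ; 4 | 2014 | 41 ; 5 | 2013 | 78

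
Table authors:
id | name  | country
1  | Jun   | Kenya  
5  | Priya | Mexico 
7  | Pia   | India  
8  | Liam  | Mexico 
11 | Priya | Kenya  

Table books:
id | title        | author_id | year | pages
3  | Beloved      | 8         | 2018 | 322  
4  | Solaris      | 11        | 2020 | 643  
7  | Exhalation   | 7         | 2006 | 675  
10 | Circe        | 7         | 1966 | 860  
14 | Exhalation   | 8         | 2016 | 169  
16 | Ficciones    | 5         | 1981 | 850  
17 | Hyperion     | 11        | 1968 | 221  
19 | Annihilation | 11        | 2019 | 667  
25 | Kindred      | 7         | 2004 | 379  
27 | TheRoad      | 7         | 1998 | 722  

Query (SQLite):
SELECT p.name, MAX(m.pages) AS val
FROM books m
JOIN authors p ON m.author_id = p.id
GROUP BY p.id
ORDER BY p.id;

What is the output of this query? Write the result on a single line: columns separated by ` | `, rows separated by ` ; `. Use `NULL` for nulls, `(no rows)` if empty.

Priya | 850 ; Pia | 860 ; Liam | 322 ; Priya | 667

Join each books row to its authors via author_id.
Group joined rows by authors.id; compute MAX(m.pages) per group.
  5: ids {16} → MAX(m.pages)=850
  7: ids {7, 10, 25, 27} → MAX(m.pages)=860
  8: ids {3, 14} → MAX(m.pages)=322
  11: ids {4, 17, 19} → MAX(m.pages)=667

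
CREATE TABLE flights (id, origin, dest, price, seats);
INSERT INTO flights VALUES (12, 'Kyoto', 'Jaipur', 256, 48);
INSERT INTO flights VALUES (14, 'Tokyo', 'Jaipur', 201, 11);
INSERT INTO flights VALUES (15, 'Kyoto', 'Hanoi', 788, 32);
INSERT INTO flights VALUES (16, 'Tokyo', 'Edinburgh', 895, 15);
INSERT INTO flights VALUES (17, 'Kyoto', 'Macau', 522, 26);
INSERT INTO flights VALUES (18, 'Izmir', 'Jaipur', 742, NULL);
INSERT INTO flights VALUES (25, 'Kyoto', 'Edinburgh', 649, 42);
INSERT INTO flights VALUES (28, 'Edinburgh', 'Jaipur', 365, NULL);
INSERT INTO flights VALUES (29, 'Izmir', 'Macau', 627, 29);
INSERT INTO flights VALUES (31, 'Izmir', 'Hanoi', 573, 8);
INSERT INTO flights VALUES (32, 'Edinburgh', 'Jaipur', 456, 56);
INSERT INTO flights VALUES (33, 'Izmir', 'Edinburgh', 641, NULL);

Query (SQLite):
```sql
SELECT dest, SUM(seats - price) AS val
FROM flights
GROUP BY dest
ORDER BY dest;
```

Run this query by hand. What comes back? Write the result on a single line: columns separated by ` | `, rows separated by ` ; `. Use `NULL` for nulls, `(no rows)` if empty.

For each row compute seats - price.
Group by dest; take SUM of the expression per group.
  Edinburgh: ids {16, 25, 33} → SUM(seats - price)=-1487
  Hanoi: ids {15, 31} → SUM(seats - price)=-1321
  Jaipur: ids {12, 14, 18, 28, 32} → SUM(seats - price)=-798
  Macau: ids {17, 29} → SUM(seats - price)=-1094

Edinburgh | -1487 ; Hanoi | -1321 ; Jaipur | -798 ; Macau | -1094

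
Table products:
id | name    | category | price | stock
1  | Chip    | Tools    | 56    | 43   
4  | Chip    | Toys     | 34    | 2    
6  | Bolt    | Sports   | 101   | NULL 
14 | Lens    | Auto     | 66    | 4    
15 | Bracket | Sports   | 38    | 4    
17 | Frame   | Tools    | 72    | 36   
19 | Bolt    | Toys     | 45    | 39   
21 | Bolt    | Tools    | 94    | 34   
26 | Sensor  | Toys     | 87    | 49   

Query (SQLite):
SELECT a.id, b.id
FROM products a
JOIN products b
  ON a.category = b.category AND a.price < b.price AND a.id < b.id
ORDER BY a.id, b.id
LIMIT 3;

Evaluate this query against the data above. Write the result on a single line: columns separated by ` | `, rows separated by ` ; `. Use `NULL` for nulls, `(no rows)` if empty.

1 | 17 ; 1 | 21 ; 4 | 19

Pairs (a,b) with same category, a.price < b.price, a.id < b.id.
category groups: Auto:{14} Sports:{6,15} Tools:{1,17,21} Toys:{4,19,26}
Ordered by (a.id, b.id); first 3.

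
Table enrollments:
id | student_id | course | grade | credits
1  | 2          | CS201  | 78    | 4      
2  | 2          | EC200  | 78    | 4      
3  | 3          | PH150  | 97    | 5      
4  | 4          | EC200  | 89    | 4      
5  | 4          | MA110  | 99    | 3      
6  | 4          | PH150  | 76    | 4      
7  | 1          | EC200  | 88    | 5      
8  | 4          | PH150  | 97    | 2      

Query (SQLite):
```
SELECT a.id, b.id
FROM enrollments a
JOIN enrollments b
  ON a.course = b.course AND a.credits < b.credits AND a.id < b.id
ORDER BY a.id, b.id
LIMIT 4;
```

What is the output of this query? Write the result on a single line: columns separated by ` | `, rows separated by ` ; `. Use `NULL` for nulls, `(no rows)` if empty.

2 | 7 ; 4 | 7

Pairs (a,b) with same course, a.credits < b.credits, a.id < b.id.
course groups: CS201:{1} EC200:{2,4,7} MA110:{5} PH150:{3,6,8}
Ordered by (a.id, b.id); first 4.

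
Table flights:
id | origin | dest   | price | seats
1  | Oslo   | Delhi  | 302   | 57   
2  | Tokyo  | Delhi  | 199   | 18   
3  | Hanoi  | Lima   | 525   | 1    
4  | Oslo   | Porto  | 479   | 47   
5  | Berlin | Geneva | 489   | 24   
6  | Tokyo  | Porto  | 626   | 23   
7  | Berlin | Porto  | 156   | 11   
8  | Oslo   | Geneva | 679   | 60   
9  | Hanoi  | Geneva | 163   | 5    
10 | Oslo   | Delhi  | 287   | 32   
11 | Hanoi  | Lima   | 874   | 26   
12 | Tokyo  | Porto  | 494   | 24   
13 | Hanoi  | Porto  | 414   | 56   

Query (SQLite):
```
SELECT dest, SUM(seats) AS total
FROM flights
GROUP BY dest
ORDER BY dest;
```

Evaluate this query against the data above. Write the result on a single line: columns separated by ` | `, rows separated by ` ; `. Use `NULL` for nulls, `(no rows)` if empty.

Delhi | 107 ; Geneva | 89 ; Lima | 27 ; Porto | 161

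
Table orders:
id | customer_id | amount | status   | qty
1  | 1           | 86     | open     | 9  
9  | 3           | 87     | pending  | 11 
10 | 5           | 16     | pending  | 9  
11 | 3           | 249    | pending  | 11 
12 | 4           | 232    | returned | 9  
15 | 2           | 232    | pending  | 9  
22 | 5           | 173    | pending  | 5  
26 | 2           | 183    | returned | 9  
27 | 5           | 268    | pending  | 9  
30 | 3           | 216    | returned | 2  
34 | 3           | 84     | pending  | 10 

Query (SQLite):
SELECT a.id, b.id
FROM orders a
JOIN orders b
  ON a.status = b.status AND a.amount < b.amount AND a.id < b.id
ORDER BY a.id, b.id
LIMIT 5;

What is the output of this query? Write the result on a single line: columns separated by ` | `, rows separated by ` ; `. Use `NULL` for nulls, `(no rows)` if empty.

9 | 11 ; 9 | 15 ; 9 | 22 ; 9 | 27 ; 10 | 11

Pairs (a,b) with same status, a.amount < b.amount, a.id < b.id.
status groups: open:{1} pending:{9,10,11,15,22,27,34} returned:{12,26,30}
Ordered by (a.id, b.id); first 5.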